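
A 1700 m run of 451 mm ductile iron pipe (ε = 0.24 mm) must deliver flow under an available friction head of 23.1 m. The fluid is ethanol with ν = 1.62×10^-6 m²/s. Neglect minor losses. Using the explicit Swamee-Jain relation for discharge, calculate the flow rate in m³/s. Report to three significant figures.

Swamee-Jain (Type II): Q = -0.965·√(gD⁵h_f/L)·ln[ε/(3.7D) + √(3.17ν²L/(gD³h_f))]
√(gD⁵h_f/L) = √(9.81·0.451⁵·23.1/1700) = 0.04987
ε/(3.7D) = 1.44×10^-4; √(3.17ν²L/(gD³h_f)) = 2.61×10^-5
Q = -0.965·0.04987·ln(1.699×10^-4) = 0.4178 m³/s
Check: V = 2.62 m/s, Re = 7.28×10^5, f = 0.01769, h_f = 23.2 m ≈ 23.1 m ✓

Q ≈ 0.418 m³/s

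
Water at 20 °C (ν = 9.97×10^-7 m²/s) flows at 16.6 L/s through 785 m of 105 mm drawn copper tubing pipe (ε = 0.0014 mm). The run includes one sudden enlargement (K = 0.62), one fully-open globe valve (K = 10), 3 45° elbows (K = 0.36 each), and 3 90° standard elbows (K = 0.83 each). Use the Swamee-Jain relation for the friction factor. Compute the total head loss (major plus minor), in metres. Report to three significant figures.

V = 4Q/(πD²) = 1.917 m/s; V²/2g = 0.1873 m
Re = 2.02×10^5, ε/D = 1.33×10^-5 → f = 0.01563 (Swamee-Jain)
Major: h_f = f(L/D)·V²/2g = 0.01563·7476·0.1873 = 21.88 m
Minor: ΣK = 14.2; h_m = ΣK·V²/2g = 2.658 m
Total H_L = 21.88 + 2.658 = 24.54 m

H_L ≈ 24.5 m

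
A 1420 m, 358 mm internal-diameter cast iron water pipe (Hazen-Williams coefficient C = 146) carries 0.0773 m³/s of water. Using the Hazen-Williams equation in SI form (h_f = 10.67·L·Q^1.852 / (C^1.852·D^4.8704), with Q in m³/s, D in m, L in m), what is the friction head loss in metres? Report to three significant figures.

h_f ≈ 1.93 m

h_f = 10.67·1420·0.0773^1.852 / (146^1.852·0.358^4.8704) = 1.931 m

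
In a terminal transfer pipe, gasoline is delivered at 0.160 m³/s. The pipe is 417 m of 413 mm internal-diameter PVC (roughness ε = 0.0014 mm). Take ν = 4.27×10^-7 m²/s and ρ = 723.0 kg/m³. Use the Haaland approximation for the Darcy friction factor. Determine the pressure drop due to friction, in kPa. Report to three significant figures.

V = 4Q/(πD²) = 4·0.160/(π·0.413²) = 1.194 m/s
Re = VD/ν = 1.194·0.413/4.27×10^-7 = 1.16×10^6 → turbulent
ε/D = 0.0014/413 = 3.39×10^-6
Haaland: f = 0.01137
h_f = f(L/D)V²/(2g) = 0.01137·(417/0.413)·1.194²/(2·9.81) = 0.8348 m
Δp = ρg·h_f = 723.0·9.81·0.8348 = 5.921 kPa

Δp ≈ 5.92 kPa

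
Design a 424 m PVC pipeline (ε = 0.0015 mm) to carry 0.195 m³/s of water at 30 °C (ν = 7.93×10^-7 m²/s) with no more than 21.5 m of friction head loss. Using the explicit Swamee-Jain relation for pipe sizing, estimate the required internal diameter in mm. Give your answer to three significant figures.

D ≈ 236 mm

Swamee-Jain (Type III): D = 0.66·[ε^1.25·(LQ²/(gh_f))^4.75 + ν·Q^9.4·(L/(gh_f))^5.2]^0.04
LQ²/(gh_f) = 0.07644; L/(gh_f) = 2.010
Term 1 = ε^1.25·(…)^4.75 = 2.61×10^-13; Term 2 = ν·Q^9.4·(…)^5.2 = 6.35×10^-12
D = 0.66·(2.61×10^-13 + 6.35×10^-12)^0.04 = 0.2357 m = 236 mm
Check: V = 4.47 m/s, Re = 1.33×10^6, f = 0.01126, h_f = 20.6 m ≈ 21.5 m ✓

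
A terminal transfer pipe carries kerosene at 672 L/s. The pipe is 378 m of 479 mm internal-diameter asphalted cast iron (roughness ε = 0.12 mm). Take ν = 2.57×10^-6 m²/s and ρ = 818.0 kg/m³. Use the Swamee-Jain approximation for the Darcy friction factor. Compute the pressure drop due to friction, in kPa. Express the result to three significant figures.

Δp ≈ 70.0 kPa

V = 4Q/(πD²) = 4·0.672/(π·0.479²) = 3.729 m/s
Re = VD/ν = 3.729·0.479/2.57×10^-6 = 6.95×10^5 → turbulent
ε/D = 0.12/479 = 2.51×10^-4
Swamee-Jain: f = 0.01561
h_f = f(L/D)V²/(2g) = 0.01561·(378/0.479)·3.729²/(2·9.81) = 8.728 m
Δp = ρg·h_f = 818.0·9.81·8.728 = 70.04 kPa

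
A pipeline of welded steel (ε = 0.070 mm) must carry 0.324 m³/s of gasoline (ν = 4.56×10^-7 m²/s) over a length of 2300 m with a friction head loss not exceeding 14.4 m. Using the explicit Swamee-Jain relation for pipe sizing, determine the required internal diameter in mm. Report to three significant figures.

D ≈ 457 mm

Swamee-Jain (Type III): D = 0.66·[ε^1.25·(LQ²/(gh_f))^4.75 + ν·Q^9.4·(L/(gh_f))^5.2]^0.04
LQ²/(gh_f) = 1.709; L/(gh_f) = 16.28
Term 1 = ε^1.25·(…)^4.75 = 8.17×10^-5; Term 2 = ν·Q^9.4·(…)^5.2 = 2.29×10^-5
D = 0.66·(8.17×10^-5 + 2.29×10^-5)^0.04 = 0.4574 m = 457 mm
Check: V = 1.97 m/s, Re = 1.98×10^6, f = 0.01371, h_f = 13.7 m ≈ 14.4 m ✓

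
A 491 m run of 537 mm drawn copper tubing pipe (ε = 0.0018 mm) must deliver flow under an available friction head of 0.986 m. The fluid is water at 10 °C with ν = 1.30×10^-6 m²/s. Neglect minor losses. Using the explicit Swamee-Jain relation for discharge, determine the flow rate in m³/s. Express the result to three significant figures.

Q ≈ 0.288 m³/s

Swamee-Jain (Type II): Q = -0.965·√(gD⁵h_f/L)·ln[ε/(3.7D) + √(3.17ν²L/(gD³h_f))]
√(gD⁵h_f/L) = √(9.81·0.537⁵·0.986/491) = 0.02966
ε/(3.7D) = 9.06×10^-7; √(3.17ν²L/(gD³h_f)) = 4.19×10^-5
Q = -0.965·0.02966·ln(4.281×10^-5) = 0.2879 m³/s
Check: V = 1.27 m/s, Re = 5.25×10^5, f = 0.01303, h_f = 0.981 m ≈ 0.986 m ✓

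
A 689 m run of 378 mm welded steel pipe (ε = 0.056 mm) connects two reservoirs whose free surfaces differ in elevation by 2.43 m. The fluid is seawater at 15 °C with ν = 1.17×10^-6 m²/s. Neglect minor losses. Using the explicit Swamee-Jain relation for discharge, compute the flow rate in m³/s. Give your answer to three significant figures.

Q ≈ 0.147 m³/s

Swamee-Jain (Type II): Q = -0.965·√(gD⁵h_f/L)·ln[ε/(3.7D) + √(3.17ν²L/(gD³h_f))]
√(gD⁵h_f/L) = √(9.81·0.378⁵·2.43/689) = 0.01634
ε/(3.7D) = 4.00×10^-5; √(3.17ν²L/(gD³h_f)) = 4.82×10^-5
Q = -0.965·0.01634·ln(8.823×10^-5) = 0.1472 m³/s
Check: V = 1.31 m/s, Re = 4.24×10^5, f = 0.01526, h_f = 2.44 m ≈ 2.43 m ✓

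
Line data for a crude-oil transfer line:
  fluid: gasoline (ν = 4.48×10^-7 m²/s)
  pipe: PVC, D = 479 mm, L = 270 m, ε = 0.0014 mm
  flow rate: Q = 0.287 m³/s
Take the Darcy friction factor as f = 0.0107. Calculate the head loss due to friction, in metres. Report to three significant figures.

h_f ≈ 0.780 m

V = 4Q/(πD²) = 4·0.287/(π·0.479²) = 1.593 m/s
h_f = f(L/D)V²/(2g) = 0.01070·(270/0.479)·1.593²/(2·9.81) = 0.7797 m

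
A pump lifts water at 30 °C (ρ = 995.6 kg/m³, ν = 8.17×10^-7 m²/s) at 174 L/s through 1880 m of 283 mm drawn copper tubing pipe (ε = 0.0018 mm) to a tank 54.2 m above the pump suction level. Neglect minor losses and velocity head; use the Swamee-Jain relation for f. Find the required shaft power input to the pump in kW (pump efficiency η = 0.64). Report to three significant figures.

P_shaft ≈ 225 kW

V = 4Q/(πD²) = 2.766 m/s; Re = 9.58×10^5; ε/D = 6.36×10^-6; f = 0.01185
h_f = f(L/D)V²/2g = 30.69 m
Total head H = z + h_f = 54.2 + 30.69 = 84.89 m
P_hyd = ρgQH = 995.6·9.81·0.174·84.89 = 144.3 kW
P_shaft = P_hyd/η = 144.3/0.64 = 225.4 kW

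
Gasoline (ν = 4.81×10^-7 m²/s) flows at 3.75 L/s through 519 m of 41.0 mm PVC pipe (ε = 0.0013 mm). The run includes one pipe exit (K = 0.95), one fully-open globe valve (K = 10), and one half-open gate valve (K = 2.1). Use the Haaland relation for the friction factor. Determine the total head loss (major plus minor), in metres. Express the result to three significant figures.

H_L ≈ 84.3 m

V = 4Q/(πD²) = 2.840 m/s; V²/2g = 0.4112 m
Re = 2.42×10^5, ε/D = 3.17×10^-5 → f = 0.01517 (Haaland)
Major: h_f = f(L/D)·V²/2g = 0.01517·12659·0.4112 = 78.97 m
Minor: ΣK = 13.1; h_m = ΣK·V²/2g = 5.366 m
Total H_L = 78.97 + 5.366 = 84.33 m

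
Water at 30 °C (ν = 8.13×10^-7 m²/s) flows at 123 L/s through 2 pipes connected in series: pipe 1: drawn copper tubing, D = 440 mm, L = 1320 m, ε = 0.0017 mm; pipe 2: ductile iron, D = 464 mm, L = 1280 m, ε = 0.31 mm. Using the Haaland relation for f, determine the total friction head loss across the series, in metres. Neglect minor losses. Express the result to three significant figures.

H ≈ 2.73 m

Pipe 1: V = 0.8089 m/s, Re = 4.38×10^5, ε/D = 3.86×10^-6, f = 0.01342, h_1 = f(L/D)V²/2g = 1.342 m
Pipe 2: V = 0.7274 m/s, Re = 4.15×10^5, ε/D = 6.68×10^-4, f = 0.01870, h_2 = f(L/D)V²/2g = 1.391 m
Series → Q common, losses add: H = Σh = 2.734 m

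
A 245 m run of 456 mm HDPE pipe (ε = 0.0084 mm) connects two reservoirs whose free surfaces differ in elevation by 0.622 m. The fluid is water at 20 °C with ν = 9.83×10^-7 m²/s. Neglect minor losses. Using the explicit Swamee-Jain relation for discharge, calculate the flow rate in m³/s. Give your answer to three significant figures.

Swamee-Jain (Type II): Q = -0.965·√(gD⁵h_f/L)·ln[ε/(3.7D) + √(3.17ν²L/(gD³h_f))]
√(gD⁵h_f/L) = √(9.81·0.456⁵·0.622/245) = 0.02216
ε/(3.7D) = 4.98×10^-6; √(3.17ν²L/(gD³h_f)) = 3.60×10^-5
Q = -0.965·0.02216·ln(4.099×10^-5) = 0.2160 m³/s
Check: V = 1.32 m/s, Re = 6.14×10^5, f = 0.01295, h_f = 0.621 m ≈ 0.622 m ✓

Q ≈ 0.216 m³/s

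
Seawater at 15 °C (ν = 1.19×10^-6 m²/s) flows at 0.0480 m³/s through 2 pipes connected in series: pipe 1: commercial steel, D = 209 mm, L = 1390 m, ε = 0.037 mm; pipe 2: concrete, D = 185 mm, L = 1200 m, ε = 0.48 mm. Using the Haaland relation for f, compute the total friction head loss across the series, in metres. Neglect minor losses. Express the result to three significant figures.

H ≈ 37.8 m

Pipe 1: V = 1.399 m/s, Re = 2.46×10^5, ε/D = 1.77×10^-4, f = 0.01627, h_1 = f(L/D)V²/2g = 10.80 m
Pipe 2: V = 1.786 m/s, Re = 2.78×10^5, ε/D = 0.00259, f = 0.02566, h_2 = f(L/D)V²/2g = 27.05 m
Series → Q common, losses add: H = Σh = 37.85 m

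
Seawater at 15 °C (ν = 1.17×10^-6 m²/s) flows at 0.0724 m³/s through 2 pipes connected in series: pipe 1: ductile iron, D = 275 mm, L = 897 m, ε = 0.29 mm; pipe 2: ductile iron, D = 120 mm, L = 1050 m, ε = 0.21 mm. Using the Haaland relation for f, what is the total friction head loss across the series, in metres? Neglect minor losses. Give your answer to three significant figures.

H ≈ 424 m

Pipe 1: V = 1.219 m/s, Re = 2.87×10^5, ε/D = 0.00105, f = 0.02079, h_1 = f(L/D)V²/2g = 5.135 m
Pipe 2: V = 6.402 m/s, Re = 6.57×10^5, ε/D = 0.00175, f = 0.02293, h_2 = f(L/D)V²/2g = 419.0 m
Series → Q common, losses add: H = Σh = 424.1 m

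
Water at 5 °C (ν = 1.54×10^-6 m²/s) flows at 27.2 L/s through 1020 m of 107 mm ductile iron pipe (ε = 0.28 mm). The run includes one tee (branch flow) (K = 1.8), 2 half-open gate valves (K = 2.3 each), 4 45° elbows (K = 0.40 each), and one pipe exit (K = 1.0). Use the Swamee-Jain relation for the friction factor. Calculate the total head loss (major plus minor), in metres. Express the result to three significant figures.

V = 4Q/(πD²) = 3.025 m/s; V²/2g = 0.4664 m
Re = 2.10×10^5, ε/D = 0.00262 → f = 0.02607 (Swamee-Jain)
Major: h_f = f(L/D)·V²/2g = 0.02607·9533·0.4664 = 115.9 m
Minor: ΣK = 9.00; h_m = ΣK·V²/2g = 4.197 m
Total H_L = 115.9 + 4.197 = 120.1 m

H_L ≈ 120 m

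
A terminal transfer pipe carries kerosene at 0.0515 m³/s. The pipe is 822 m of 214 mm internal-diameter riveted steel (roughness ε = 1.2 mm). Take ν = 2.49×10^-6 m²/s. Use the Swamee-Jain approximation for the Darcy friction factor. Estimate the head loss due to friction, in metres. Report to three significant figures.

V = 4Q/(πD²) = 4·0.0515/(π·0.214²) = 1.432 m/s
Re = VD/ν = 1.432·0.214/2.49×10^-6 = 1.23×10^5 → turbulent
ε/D = 1.2/214 = 0.00561
Swamee-Jain: f = 0.03239
h_f = f(L/D)V²/(2g) = 0.03239·(822/0.214)·1.432²/(2·9.81) = 13.00 m

h_f ≈ 13.0 m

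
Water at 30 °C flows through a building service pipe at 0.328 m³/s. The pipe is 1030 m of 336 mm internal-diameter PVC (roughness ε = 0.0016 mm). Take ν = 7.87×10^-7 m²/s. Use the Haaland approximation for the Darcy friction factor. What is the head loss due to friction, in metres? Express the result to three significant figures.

V = 4Q/(πD²) = 4·0.328/(π·0.336²) = 3.699 m/s
Re = VD/ν = 3.699·0.336/7.87×10^-7 = 1.58×10^6 → turbulent
ε/D = 0.0016/336 = 4.76×10^-6
Haaland: f = 0.01086
h_f = f(L/D)V²/(2g) = 0.01086·(1030/0.336)·3.699²/(2·9.81) = 23.21 m

h_f ≈ 23.2 m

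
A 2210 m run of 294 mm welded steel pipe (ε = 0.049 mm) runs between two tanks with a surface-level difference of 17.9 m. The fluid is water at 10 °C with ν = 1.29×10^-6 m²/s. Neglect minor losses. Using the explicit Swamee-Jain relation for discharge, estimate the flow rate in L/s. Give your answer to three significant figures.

Q ≈ 118 L/s

Swamee-Jain (Type II): Q = -0.965·√(gD⁵h_f/L)·ln[ε/(3.7D) + √(3.17ν²L/(gD³h_f))]
√(gD⁵h_f/L) = √(9.81·0.294⁵·17.9/2210) = 0.01321
ε/(3.7D) = 4.50×10^-5; √(3.17ν²L/(gD³h_f)) = 5.11×10^-5
Q = -0.965·0.01321·ln(9.616×10^-5) = 0.1179 m³/s
Check: V = 1.74 m/s, Re = 3.96×10^5, f = 0.01554, h_f = 18.0 m ≈ 17.9 m ✓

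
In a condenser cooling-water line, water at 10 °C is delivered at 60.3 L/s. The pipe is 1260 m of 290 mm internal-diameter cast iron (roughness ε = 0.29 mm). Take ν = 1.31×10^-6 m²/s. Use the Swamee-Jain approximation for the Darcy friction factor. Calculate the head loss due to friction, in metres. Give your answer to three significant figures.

h_f ≈ 3.91 m

V = 4Q/(πD²) = 4·0.0603/(π·0.290²) = 0.9129 m/s
Re = VD/ν = 0.9129·0.290/1.31×10^-6 = 2.02×10^5 → turbulent
ε/D = 0.29/290 = 0.00100
Swamee-Jain: f = 0.02118
h_f = f(L/D)V²/(2g) = 0.02118·(1260/0.290)·0.9129²/(2·9.81) = 3.909 m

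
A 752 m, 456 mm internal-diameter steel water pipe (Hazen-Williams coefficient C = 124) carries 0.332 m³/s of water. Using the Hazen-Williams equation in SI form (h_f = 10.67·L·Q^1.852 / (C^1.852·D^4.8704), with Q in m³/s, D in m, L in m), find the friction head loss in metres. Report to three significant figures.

h_f = 10.67·752·0.332^1.852 / (124^1.852·0.456^4.8704) = 6.331 m

h_f ≈ 6.33 m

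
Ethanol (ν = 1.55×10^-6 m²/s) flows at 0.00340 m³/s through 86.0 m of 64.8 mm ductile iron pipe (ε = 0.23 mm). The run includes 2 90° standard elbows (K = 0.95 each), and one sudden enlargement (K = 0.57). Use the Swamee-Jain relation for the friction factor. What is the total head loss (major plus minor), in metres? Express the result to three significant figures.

V = 4Q/(πD²) = 1.031 m/s; V²/2g = 0.05417 m
Re = 4.31×10^4, ε/D = 0.00355 → f = 0.03033 (Swamee-Jain)
Major: h_f = f(L/D)·V²/2g = 0.03033·1327·0.05417 = 2.181 m
Minor: ΣK = 2.47; h_m = ΣK·V²/2g = 0.1338 m
Total H_L = 2.181 + 0.1338 = 2.315 m

H_L ≈ 2.31 m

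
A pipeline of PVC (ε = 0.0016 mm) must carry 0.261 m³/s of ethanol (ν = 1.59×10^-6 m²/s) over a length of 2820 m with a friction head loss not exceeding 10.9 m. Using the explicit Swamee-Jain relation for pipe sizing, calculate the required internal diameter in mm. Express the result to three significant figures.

D ≈ 461 mm

Swamee-Jain (Type III): D = 0.66·[ε^1.25·(LQ²/(gh_f))^4.75 + ν·Q^9.4·(L/(gh_f))^5.2]^0.04
LQ²/(gh_f) = 1.797; L/(gh_f) = 26.37
Term 1 = ε^1.25·(…)^4.75 = 9.20×10^-7; Term 2 = ν·Q^9.4·(…)^5.2 = 1.28×10^-4
D = 0.66·(9.20×10^-7 + 1.28×10^-4)^0.04 = 0.4613 m = 461 mm
Check: V = 1.56 m/s, Re = 4.53×10^5, f = 0.01338, h_f = 10.2 m ≈ 10.9 m ✓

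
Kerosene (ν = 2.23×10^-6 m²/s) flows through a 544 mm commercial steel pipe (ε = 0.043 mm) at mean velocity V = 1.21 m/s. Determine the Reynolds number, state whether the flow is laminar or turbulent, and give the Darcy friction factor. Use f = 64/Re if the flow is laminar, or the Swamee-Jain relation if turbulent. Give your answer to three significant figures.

Re ≈ 2.95×10^5; turbulent; f ≈ 0.0153

Re = VD/ν = 1.210·0.544/2.23×10^-6 = 2.95×10^5
Re > 4000 → turbulent; ε/D = 7.90×10^-5
Swamee-Jain: f = 0.01527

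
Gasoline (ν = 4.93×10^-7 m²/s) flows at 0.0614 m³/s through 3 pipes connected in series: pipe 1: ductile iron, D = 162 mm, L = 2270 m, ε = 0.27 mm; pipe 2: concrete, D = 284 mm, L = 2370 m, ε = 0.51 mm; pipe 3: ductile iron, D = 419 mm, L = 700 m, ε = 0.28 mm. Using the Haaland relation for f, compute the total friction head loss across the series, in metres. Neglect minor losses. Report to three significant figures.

Pipe 1: V = 2.979 m/s, Re = 9.79×10^5, ε/D = 0.00167, f = 0.02256, h_1 = f(L/D)V²/2g = 143.0 m
Pipe 2: V = 0.9693 m/s, Re = 5.58×10^5, ε/D = 0.00180, f = 0.02312, h_2 = f(L/D)V²/2g = 9.239 m
Pipe 3: V = 0.4453 m/s, Re = 3.78×10^5, ε/D = 6.68×10^-4, f = 0.01878, h_3 = f(L/D)V²/2g = 0.3170 m
Series → Q common, losses add: H = Σh = 152.5 m

H ≈ 153 m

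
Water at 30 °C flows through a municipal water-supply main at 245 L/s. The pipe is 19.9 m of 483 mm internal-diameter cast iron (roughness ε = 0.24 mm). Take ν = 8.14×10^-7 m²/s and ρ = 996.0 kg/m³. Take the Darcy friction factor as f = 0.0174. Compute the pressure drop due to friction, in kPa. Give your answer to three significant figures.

V = 4Q/(πD²) = 4·0.245/(π·0.483²) = 1.337 m/s
h_f = f(L/D)V²/(2g) = 0.01740·(19.9/0.483)·1.337²/(2·9.81) = 0.06533 m
Δp = ρg·h_f = 996.0·9.81·0.06533 = 0.6383 kPa

Δp ≈ 0.638 kPa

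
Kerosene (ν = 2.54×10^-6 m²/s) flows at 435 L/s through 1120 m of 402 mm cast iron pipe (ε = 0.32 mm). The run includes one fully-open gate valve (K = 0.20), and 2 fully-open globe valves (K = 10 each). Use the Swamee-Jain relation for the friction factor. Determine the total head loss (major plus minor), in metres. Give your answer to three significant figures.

H_L ≈ 44.4 m

V = 4Q/(πD²) = 3.427 m/s; V²/2g = 0.5987 m
Re = 5.42×10^5, ε/D = 7.96×10^-4 → f = 0.01936 (Swamee-Jain)
Major: h_f = f(L/D)·V²/2g = 0.01936·2786·0.5987 = 32.29 m
Minor: ΣK = 20.2; h_m = ΣK·V²/2g = 12.09 m
Total H_L = 32.29 + 12.09 = 44.38 m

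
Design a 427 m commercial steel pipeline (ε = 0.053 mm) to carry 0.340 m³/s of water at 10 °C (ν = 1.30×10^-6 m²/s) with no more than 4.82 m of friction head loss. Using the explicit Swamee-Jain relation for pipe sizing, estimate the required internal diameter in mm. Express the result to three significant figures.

Swamee-Jain (Type III): D = 0.66·[ε^1.25·(LQ²/(gh_f))^4.75 + ν·Q^9.4·(L/(gh_f))^5.2]^0.04
LQ²/(gh_f) = 1.044; L/(gh_f) = 9.031
Term 1 = ε^1.25·(…)^4.75 = 5.55×10^-6; Term 2 = ν·Q^9.4·(…)^5.2 = 4.78×10^-6
D = 0.66·(5.55×10^-6 + 4.78×10^-6)^0.04 = 0.4170 m = 417 mm
Check: V = 2.49 m/s, Re = 7.99×10^5, f = 0.01414, h_f = 4.57 m ≈ 4.82 m ✓

D ≈ 417 mm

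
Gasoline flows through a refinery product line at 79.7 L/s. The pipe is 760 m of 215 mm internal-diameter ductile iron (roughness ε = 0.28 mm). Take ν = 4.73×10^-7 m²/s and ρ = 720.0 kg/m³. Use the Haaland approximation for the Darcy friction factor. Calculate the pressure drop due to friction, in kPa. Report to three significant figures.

Δp ≈ 130 kPa

V = 4Q/(πD²) = 4·0.0797/(π·0.215²) = 2.195 m/s
Re = VD/ν = 2.195·0.215/4.73×10^-7 = 9.98×10^5 → turbulent
ε/D = 0.28/215 = 0.00130
Haaland: f = 0.02122
h_f = f(L/D)V²/(2g) = 0.02122·(760/0.215)·2.195²/(2·9.81) = 18.43 m
Δp = ρg·h_f = 720.0·9.81·18.43 = 130.2 kPa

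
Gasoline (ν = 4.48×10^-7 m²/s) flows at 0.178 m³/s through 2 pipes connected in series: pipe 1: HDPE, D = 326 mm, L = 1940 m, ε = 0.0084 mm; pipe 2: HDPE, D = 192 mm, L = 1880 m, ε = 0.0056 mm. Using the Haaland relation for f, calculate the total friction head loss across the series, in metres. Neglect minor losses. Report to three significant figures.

H ≈ 221 m

Pipe 1: V = 2.133 m/s, Re = 1.55×10^6, ε/D = 2.58×10^-5, f = 0.01142, h_1 = f(L/D)V²/2g = 15.75 m
Pipe 2: V = 6.148 m/s, Re = 2.63×10^6, ε/D = 2.92×10^-5, f = 0.01090, h_2 = f(L/D)V²/2g = 205.7 m
Series → Q common, losses add: H = Σh = 221.4 m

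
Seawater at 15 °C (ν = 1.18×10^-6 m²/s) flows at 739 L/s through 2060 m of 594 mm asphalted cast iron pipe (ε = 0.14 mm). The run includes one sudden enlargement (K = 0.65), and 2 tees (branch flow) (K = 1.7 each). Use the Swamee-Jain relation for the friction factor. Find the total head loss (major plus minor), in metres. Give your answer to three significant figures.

V = 4Q/(πD²) = 2.667 m/s; V²/2g = 0.3625 m
Re = 1.34×10^6, ε/D = 2.36×10^-4 → f = 0.01494 (Swamee-Jain)
Major: h_f = f(L/D)·V²/2g = 0.01494·3468·0.3625 = 18.78 m
Minor: ΣK = 4.05; h_m = ΣK·V²/2g = 1.468 m
Total H_L = 18.78 + 1.468 = 20.25 m

H_L ≈ 20.3 m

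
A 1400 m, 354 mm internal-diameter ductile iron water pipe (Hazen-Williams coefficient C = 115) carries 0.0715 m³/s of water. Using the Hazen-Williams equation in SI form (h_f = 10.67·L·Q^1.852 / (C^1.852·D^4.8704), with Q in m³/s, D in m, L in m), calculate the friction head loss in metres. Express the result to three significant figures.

h_f = 10.67·1400·0.0715^1.852 / (115^1.852·0.354^4.8704) = 2.708 m

h_f ≈ 2.71 m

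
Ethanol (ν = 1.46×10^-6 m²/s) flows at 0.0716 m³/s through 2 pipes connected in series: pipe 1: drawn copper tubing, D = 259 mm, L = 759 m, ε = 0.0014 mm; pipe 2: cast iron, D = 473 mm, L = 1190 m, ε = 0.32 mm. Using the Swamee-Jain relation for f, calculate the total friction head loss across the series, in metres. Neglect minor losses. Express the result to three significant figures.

H ≈ 4.59 m

Pipe 1: V = 1.359 m/s, Re = 2.41×10^5, ε/D = 5.41×10^-6, f = 0.01504, h_1 = f(L/D)V²/2g = 4.148 m
Pipe 2: V = 0.4075 m/s, Re = 1.32×10^5, ε/D = 6.77×10^-4, f = 0.02054, h_2 = f(L/D)V²/2g = 0.4372 m
Series → Q common, losses add: H = Σh = 4.585 m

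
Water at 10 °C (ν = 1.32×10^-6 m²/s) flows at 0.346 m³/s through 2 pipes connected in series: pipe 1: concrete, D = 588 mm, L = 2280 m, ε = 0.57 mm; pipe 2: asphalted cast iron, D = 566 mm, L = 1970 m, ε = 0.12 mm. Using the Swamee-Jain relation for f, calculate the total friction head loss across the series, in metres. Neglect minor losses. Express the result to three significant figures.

H ≈ 11.6 m

Pipe 1: V = 1.274 m/s, Re = 5.68×10^5, ε/D = 9.69×10^-4, f = 0.02014, h_1 = f(L/D)V²/2g = 6.464 m
Pipe 2: V = 1.375 m/s, Re = 5.90×10^5, ε/D = 2.12×10^-4, f = 0.01542, h_2 = f(L/D)V²/2g = 5.173 m
Series → Q common, losses add: H = Σh = 11.64 m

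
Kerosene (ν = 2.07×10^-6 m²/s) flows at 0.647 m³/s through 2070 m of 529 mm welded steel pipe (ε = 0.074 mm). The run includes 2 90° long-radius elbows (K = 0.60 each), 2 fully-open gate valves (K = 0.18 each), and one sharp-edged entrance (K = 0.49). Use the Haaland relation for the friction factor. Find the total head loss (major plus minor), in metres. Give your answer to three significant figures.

V = 4Q/(πD²) = 2.944 m/s; V²/2g = 0.4417 m
Re = 7.52×10^5, ε/D = 1.40×10^-4 → f = 0.01417 (Haaland)
Major: h_f = f(L/D)·V²/2g = 0.01417·3913·0.4417 = 24.49 m
Minor: ΣK = 2.05; h_m = ΣK·V²/2g = 0.9054 m
Total H_L = 24.49 + 0.9054 = 25.39 m

H_L ≈ 25.4 m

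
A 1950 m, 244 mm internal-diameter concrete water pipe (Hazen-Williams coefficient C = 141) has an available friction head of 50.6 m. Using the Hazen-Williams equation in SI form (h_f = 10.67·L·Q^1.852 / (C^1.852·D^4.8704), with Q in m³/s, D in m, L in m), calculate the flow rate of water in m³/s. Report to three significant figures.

Q ≈ 0.134 m³/s

Rearranging: Q = [h_f·C^1.852·D^4.8704 / (10.67·L)]^(1/1.852)
Q = [50.6·141^1.852·0.244^4.8704 / (10.67·1950)]^0.540 = 0.1339 m³/s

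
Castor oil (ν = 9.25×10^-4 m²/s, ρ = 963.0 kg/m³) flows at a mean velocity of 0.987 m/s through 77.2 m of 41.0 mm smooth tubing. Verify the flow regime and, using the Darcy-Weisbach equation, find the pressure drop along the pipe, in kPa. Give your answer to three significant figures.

Re = VD/ν = 0.987·0.04100/9.25×10^-4 = 43.7 → laminar (Re < 2300)
f = 64/Re = 1.463
h_f = f(L/D)V²/(2g) = 1.463·(77.2/0.04100)·0.987²/(2·9.81) = 136.8 m
Δp = ρg·h_f = 963.0·9.81·136.8 = 1292 kPa

Δp ≈ 1290 kPa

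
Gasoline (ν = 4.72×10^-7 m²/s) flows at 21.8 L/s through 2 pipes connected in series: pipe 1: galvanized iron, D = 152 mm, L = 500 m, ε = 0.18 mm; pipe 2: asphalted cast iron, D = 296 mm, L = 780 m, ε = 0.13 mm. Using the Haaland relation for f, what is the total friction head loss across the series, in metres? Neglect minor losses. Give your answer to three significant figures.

Pipe 1: V = 1.201 m/s, Re = 3.87×10^5, ε/D = 0.00118, f = 0.02110, h_1 = f(L/D)V²/2g = 5.107 m
Pipe 2: V = 0.3168 m/s, Re = 1.99×10^5, ε/D = 4.39×10^-4, f = 0.01832, h_2 = f(L/D)V²/2g = 0.2470 m
Series → Q common, losses add: H = Σh = 5.354 m

H ≈ 5.35 m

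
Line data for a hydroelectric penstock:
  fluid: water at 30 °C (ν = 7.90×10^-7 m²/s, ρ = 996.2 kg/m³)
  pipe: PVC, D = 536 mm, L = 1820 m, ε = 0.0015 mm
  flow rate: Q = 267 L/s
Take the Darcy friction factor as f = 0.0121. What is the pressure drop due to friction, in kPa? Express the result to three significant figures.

Δp ≈ 28.7 kPa

V = 4Q/(πD²) = 4·0.267/(π·0.536²) = 1.183 m/s
h_f = f(L/D)V²/(2g) = 0.01210·(1820/0.536)·1.183²/(2·9.81) = 2.932 m
Δp = ρg·h_f = 996.2·9.81·2.932 = 28.65 kPa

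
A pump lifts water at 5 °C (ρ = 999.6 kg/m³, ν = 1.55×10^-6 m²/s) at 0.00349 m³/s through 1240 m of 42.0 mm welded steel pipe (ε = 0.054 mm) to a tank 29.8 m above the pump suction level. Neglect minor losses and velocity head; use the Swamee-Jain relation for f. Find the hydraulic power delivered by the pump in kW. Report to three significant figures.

P_hyd ≈ 8.90 kW

V = 4Q/(πD²) = 2.519 m/s; Re = 6.83×10^4; ε/D = 0.00129; f = 0.02412
h_f = f(L/D)V²/2g = 230.3 m
Total head H = z + h_f = 29.8 + 230.3 = 260.1 m
P_hyd = ρgQH = 999.6·9.81·0.00349·260.1 = 8.902 kW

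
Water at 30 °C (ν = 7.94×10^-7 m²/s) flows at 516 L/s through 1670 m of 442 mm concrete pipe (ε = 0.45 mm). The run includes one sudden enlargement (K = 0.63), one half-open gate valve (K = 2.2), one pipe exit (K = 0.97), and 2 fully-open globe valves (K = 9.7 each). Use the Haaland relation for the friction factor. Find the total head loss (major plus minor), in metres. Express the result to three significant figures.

H_L ≈ 56.7 m

V = 4Q/(πD²) = 3.363 m/s; V²/2g = 0.5764 m
Re = 1.87×10^6, ε/D = 0.00102 → f = 0.01990 (Haaland)
Major: h_f = f(L/D)·V²/2g = 0.01990·3778·0.5764 = 43.35 m
Minor: ΣK = 23.2; h_m = ΣK·V²/2g = 13.37 m
Total H_L = 43.35 + 13.37 = 56.72 m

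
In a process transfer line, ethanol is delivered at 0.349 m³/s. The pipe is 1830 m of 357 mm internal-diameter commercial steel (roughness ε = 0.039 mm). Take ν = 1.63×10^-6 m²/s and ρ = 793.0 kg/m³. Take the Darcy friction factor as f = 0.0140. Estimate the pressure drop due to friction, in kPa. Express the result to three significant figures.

Δp ≈ 346 kPa

V = 4Q/(πD²) = 4·0.349/(π·0.357²) = 3.487 m/s
h_f = f(L/D)V²/(2g) = 0.01400·(1830/0.357)·3.487²/(2·9.81) = 44.46 m
Δp = ρg·h_f = 793.0·9.81·44.46 = 345.9 kPa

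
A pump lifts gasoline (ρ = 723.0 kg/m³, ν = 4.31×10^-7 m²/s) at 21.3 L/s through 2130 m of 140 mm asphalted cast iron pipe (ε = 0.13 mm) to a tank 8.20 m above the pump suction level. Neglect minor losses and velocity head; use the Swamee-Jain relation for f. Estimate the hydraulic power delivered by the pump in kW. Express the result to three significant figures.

V = 4Q/(πD²) = 1.384 m/s; Re = 4.49×10^5; ε/D = 9.29×10^-4; f = 0.02011
h_f = f(L/D)V²/2g = 29.85 m
Total head H = z + h_f = 8.20 + 29.85 = 38.05 m
P_hyd = ρgQH = 723.0·9.81·0.0213·38.05 = 5.749 kW

P_hyd ≈ 5.75 kW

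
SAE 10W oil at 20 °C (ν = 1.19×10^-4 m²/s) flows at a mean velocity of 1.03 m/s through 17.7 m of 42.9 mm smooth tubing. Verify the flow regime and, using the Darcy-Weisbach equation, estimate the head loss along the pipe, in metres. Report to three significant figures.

h_f ≈ 3.85 m

Re = VD/ν = 1.03·0.04290/1.19×10^-4 = 371 → laminar (Re < 2300)
f = 64/Re = 0.1724
h_f = f(L/D)V²/(2g) = 0.1724·(17.7/0.04290)·1.03²/(2·9.81) = 3.845 m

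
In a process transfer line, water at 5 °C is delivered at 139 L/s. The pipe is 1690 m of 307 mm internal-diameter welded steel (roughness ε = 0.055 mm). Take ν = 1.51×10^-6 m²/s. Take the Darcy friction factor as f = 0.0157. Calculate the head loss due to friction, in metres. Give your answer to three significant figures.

V = 4Q/(πD²) = 4·0.139/(π·0.307²) = 1.878 m/s
h_f = f(L/D)V²/(2g) = 0.01570·(1690/0.307)·1.878²/(2·9.81) = 15.53 m

h_f ≈ 15.5 m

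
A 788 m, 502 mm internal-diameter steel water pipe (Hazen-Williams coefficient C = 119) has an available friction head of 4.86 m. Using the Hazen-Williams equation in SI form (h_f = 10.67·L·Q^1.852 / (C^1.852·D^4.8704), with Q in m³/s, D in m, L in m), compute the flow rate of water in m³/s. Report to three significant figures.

Rearranging: Q = [h_f·C^1.852·D^4.8704 / (10.67·L)]^(1/1.852)
Q = [4.86·119^1.852·0.502^4.8704 / (10.67·788)]^0.540 = 0.3468 m³/s

Q ≈ 0.347 m³/s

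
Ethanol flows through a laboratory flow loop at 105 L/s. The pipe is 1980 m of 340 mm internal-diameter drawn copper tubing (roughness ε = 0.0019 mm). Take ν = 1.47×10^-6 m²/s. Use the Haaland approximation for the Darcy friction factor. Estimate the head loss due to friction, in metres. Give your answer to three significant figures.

V = 4Q/(πD²) = 4·0.105/(π·0.340²) = 1.156 m/s
Re = VD/ν = 1.156·0.340/1.47×10^-6 = 2.67×10^5 → turbulent
ε/D = 0.0019/340 = 5.59×10^-6
Haaland: f = 0.01470
h_f = f(L/D)V²/(2g) = 0.01470·(1980/0.340)·1.156²/(2·9.81) = 5.834 m

h_f ≈ 5.83 m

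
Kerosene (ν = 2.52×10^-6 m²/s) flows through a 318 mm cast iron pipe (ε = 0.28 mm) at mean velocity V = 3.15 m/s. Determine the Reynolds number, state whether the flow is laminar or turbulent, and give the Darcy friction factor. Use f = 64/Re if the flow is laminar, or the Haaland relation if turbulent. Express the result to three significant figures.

Re = VD/ν = 3.150·0.318/2.52×10^-6 = 3.98×10^5
Re > 4000 → turbulent; ε/D = 8.81×10^-4
Haaland: f = 0.01979

Re ≈ 3.98×10^5; turbulent; f ≈ 0.0198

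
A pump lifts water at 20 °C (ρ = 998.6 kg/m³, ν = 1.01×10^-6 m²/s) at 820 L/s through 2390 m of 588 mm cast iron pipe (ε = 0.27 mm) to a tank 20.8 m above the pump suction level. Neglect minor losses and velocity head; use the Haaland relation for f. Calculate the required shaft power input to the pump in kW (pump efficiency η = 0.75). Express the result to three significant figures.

V = 4Q/(πD²) = 3.020 m/s; Re = 1.76×10^6; ε/D = 4.59×10^-4; f = 0.01669
h_f = f(L/D)V²/2g = 31.53 m
Total head H = z + h_f = 20.8 + 31.53 = 52.33 m
P_hyd = ρgQH = 998.6·9.81·0.820·52.33 = 420.3 kW
P_shaft = P_hyd/η = 420.3/0.75 = 560.5 kW

P_shaft ≈ 560 kW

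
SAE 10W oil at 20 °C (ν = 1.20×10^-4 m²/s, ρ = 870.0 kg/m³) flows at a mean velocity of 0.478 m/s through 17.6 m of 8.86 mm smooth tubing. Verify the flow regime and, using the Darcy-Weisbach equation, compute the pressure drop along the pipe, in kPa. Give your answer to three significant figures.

Δp ≈ 358 kPa

Re = VD/ν = 0.478·0.008860/1.20×10^-4 = 35.3 → laminar (Re < 2300)
f = 64/Re = 1.813
h_f = f(L/D)V²/(2g) = 1.813·(17.6/0.008860)·0.478²/(2·9.81) = 41.95 m
Δp = ρg·h_f = 870.0·9.81·41.95 = 358.0 kPa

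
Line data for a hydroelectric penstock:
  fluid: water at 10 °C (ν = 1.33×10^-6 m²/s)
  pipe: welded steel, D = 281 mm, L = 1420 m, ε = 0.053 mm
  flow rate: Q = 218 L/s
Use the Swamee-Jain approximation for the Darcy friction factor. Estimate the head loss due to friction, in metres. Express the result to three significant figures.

V = 4Q/(πD²) = 4·0.218/(π·0.281²) = 3.515 m/s
Re = VD/ν = 3.515·0.281/1.33×10^-6 = 7.43×10^5 → turbulent
ε/D = 0.053/281 = 1.89×10^-4
Swamee-Jain: f = 0.01493
h_f = f(L/D)V²/(2g) = 0.01493·(1420/0.281)·3.515²/(2·9.81) = 47.51 m

h_f ≈ 47.5 m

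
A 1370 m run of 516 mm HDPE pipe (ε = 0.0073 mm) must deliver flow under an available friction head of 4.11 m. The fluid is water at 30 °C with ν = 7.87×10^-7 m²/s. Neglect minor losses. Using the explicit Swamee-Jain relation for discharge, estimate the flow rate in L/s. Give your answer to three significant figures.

Swamee-Jain (Type II): Q = -0.965·√(gD⁵h_f/L)·ln[ε/(3.7D) + √(3.17ν²L/(gD³h_f))]
√(gD⁵h_f/L) = √(9.81·0.516⁵·4.11/1370) = 0.03281
ε/(3.7D) = 3.82×10^-6; √(3.17ν²L/(gD³h_f)) = 2.20×10^-5
Q = -0.965·0.03281·ln(2.586×10^-5) = 0.3344 m³/s
Check: V = 1.60 m/s, Re = 1.05×10^6, f = 0.01187, h_f = 4.11 m ≈ 4.11 m ✓

Q ≈ 334 L/s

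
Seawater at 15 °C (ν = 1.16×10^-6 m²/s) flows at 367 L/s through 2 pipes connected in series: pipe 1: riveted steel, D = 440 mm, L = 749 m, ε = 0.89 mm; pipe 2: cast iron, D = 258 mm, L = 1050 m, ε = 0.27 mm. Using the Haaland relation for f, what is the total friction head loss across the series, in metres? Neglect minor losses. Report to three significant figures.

H ≈ 217 m

Pipe 1: V = 2.414 m/s, Re = 9.16×10^5, ε/D = 0.00202, f = 0.02371, h_1 = f(L/D)V²/2g = 11.99 m
Pipe 2: V = 7.020 m/s, Re = 1.56×10^6, ε/D = 0.00105, f = 0.02006, h_2 = f(L/D)V²/2g = 205.1 m
Series → Q common, losses add: H = Σh = 217.0 m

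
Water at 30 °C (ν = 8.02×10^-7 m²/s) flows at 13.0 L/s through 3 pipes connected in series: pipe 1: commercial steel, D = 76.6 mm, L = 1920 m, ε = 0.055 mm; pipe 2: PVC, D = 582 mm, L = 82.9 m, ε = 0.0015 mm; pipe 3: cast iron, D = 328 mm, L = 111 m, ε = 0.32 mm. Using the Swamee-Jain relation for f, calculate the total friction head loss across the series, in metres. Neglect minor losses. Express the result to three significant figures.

H ≈ 199 m

Pipe 1: V = 2.821 m/s, Re = 2.69×10^5, ε/D = 7.18×10^-4, f = 0.01960, h_1 = f(L/D)V²/2g = 199.3 m
Pipe 2: V = 0.04887 m/s, Re = 3.55×10^4, ε/D = 2.58×10^-6, f = 0.02247, h_2 = f(L/D)V²/2g = 3.896×10^-4 m
Pipe 3: V = 0.1539 m/s, Re = 6.29×10^4, ε/D = 9.76×10^-4, f = 0.02340, h_3 = f(L/D)V²/2g = 0.009555 m
Series → Q common, losses add: H = Σh = 199.3 m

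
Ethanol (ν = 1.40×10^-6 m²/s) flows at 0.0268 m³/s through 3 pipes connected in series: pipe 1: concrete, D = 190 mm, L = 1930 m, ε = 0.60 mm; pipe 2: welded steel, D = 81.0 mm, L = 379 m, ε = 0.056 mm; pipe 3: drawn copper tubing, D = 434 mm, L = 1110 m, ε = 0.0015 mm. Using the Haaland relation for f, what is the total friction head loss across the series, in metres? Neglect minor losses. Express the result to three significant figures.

Pipe 1: V = 0.9452 m/s, Re = 1.28×10^5, ε/D = 0.00316, f = 0.02749, h_1 = f(L/D)V²/2g = 12.72 m
Pipe 2: V = 5.201 m/s, Re = 3.01×10^5, ε/D = 6.91×10^-4, f = 0.01910, h_2 = f(L/D)V²/2g = 123.2 m
Pipe 3: V = 0.1812 m/s, Re = 5.62×10^4, ε/D = 3.46×10^-6, f = 0.02019, h_3 = f(L/D)V²/2g = 0.08638 m
Series → Q common, losses add: H = Σh = 136.0 m

H ≈ 136 m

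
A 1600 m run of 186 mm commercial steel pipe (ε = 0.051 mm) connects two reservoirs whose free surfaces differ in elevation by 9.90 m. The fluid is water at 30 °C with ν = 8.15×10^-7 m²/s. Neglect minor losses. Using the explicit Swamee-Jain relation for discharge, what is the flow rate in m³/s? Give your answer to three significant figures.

Swamee-Jain (Type II): Q = -0.965·√(gD⁵h_f/L)·ln[ε/(3.7D) + √(3.17ν²L/(gD³h_f))]
√(gD⁵h_f/L) = √(9.81·0.186⁵·9.90/1600) = 0.003676
ε/(3.7D) = 7.41×10^-5; √(3.17ν²L/(gD³h_f)) = 7.34×10^-5
Q = -0.965·0.003676·ln(1.475×10^-4) = 0.03129 m³/s
Check: V = 1.15 m/s, Re = 2.63×10^5, f = 0.01710, h_f = 9.94 m ≈ 9.90 m ✓

Q ≈ 0.0313 m³/s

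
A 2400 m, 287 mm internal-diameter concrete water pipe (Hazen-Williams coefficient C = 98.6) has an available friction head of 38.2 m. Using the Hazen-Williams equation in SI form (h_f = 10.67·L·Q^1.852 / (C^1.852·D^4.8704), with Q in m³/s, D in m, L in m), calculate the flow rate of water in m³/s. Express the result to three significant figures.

Rearranging: Q = [h_f·C^1.852·D^4.8704 / (10.67·L)]^(1/1.852)
Q = [38.2·98.6^1.852·0.287^4.8704 / (10.67·2400)]^0.540 = 0.1102 m³/s

Q ≈ 0.110 m³/s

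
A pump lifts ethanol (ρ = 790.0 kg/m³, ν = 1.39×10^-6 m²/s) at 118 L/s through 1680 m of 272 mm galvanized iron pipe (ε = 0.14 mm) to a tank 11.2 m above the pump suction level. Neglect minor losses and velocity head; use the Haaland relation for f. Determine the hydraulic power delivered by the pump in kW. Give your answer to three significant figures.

V = 4Q/(πD²) = 2.031 m/s; Re = 3.97×10^5; ε/D = 5.15×10^-4; f = 0.01786
h_f = f(L/D)V²/2g = 23.19 m
Total head H = z + h_f = 11.2 + 23.19 = 34.39 m
P_hyd = ρgQH = 790.0·9.81·0.118·34.39 = 31.45 kW

P_hyd ≈ 31.5 kW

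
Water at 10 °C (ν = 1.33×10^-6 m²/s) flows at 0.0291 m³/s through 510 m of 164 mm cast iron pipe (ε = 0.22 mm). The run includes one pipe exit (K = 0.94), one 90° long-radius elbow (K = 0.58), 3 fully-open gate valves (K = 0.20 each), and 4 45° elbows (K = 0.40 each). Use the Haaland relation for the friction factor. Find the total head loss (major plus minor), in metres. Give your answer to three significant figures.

V = 4Q/(πD²) = 1.378 m/s; V²/2g = 0.09672 m
Re = 1.70×10^5, ε/D = 0.00134 → f = 0.02235 (Haaland)
Major: h_f = f(L/D)·V²/2g = 0.02235·3110·0.09672 = 6.723 m
Minor: ΣK = 3.72; h_m = ΣK·V²/2g = 0.3598 m
Total H_L = 6.723 + 0.3598 = 7.083 m

H_L ≈ 7.08 m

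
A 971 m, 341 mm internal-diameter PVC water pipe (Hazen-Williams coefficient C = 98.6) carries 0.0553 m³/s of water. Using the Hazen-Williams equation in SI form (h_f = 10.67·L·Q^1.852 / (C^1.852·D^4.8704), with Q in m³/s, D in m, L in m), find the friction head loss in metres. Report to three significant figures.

h_f = 10.67·971·0.0553^1.852 / (98.6^1.852·0.341^4.8704) = 1.862 m

h_f ≈ 1.86 m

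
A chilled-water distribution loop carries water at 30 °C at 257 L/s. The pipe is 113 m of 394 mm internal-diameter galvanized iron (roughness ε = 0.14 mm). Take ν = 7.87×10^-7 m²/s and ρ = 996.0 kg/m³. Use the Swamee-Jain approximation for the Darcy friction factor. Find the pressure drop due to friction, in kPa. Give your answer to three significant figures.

Δp ≈ 10.3 kPa

V = 4Q/(πD²) = 4·0.257/(π·0.394²) = 2.108 m/s
Re = VD/ν = 2.108·0.394/7.87×10^-7 = 1.06×10^6 → turbulent
ε/D = 0.14/394 = 3.55×10^-4
Swamee-Jain: f = 0.01620
h_f = f(L/D)V²/(2g) = 0.01620·(113/0.394)·2.108²/(2·9.81) = 1.052 m
Δp = ρg·h_f = 996.0·9.81·1.052 = 10.28 kPa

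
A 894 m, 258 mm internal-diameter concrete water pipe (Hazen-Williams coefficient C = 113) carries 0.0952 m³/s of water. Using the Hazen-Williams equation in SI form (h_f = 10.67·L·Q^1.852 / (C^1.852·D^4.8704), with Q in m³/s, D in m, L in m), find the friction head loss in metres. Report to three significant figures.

h_f ≈ 14.2 m

h_f = 10.67·894·0.0952^1.852 / (113^1.852·0.258^4.8704) = 14.17 m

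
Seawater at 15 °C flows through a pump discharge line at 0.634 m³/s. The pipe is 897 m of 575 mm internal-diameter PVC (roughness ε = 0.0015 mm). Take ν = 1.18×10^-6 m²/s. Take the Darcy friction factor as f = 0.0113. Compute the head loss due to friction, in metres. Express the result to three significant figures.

h_f ≈ 5.36 m

V = 4Q/(πD²) = 4·0.634/(π·0.575²) = 2.442 m/s
h_f = f(L/D)V²/(2g) = 0.01130·(897/0.575)·2.442²/(2·9.81) = 5.356 m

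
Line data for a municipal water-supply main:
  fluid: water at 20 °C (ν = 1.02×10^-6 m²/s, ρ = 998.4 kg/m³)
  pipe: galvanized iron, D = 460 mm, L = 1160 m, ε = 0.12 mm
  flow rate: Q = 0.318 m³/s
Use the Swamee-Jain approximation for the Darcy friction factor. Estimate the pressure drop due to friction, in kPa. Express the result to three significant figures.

Δp ≈ 71.5 kPa

V = 4Q/(πD²) = 4·0.318/(π·0.460²) = 1.913 m/s
Re = VD/ν = 1.913·0.460/1.02×10^-6 = 8.63×10^5 → turbulent
ε/D = 0.12/460 = 2.61×10^-4
Swamee-Jain: f = 0.01551
h_f = f(L/D)V²/(2g) = 0.01551·(1160/0.460)·1.913²/(2·9.81) = 7.298 m
Δp = ρg·h_f = 998.4·9.81·7.298 = 71.48 kPa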